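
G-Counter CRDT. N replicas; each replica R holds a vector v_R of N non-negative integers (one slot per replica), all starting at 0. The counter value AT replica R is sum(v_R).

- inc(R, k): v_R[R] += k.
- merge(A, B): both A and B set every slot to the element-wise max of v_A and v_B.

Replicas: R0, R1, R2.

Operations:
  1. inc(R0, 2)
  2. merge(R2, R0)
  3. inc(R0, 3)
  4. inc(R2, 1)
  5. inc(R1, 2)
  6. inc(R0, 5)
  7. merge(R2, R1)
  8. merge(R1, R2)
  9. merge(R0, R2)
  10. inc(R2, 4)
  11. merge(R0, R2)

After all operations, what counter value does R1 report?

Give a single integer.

Answer: 5

Derivation:
Op 1: inc R0 by 2 -> R0=(2,0,0) value=2
Op 2: merge R2<->R0 -> R2=(2,0,0) R0=(2,0,0)
Op 3: inc R0 by 3 -> R0=(5,0,0) value=5
Op 4: inc R2 by 1 -> R2=(2,0,1) value=3
Op 5: inc R1 by 2 -> R1=(0,2,0) value=2
Op 6: inc R0 by 5 -> R0=(10,0,0) value=10
Op 7: merge R2<->R1 -> R2=(2,2,1) R1=(2,2,1)
Op 8: merge R1<->R2 -> R1=(2,2,1) R2=(2,2,1)
Op 9: merge R0<->R2 -> R0=(10,2,1) R2=(10,2,1)
Op 10: inc R2 by 4 -> R2=(10,2,5) value=17
Op 11: merge R0<->R2 -> R0=(10,2,5) R2=(10,2,5)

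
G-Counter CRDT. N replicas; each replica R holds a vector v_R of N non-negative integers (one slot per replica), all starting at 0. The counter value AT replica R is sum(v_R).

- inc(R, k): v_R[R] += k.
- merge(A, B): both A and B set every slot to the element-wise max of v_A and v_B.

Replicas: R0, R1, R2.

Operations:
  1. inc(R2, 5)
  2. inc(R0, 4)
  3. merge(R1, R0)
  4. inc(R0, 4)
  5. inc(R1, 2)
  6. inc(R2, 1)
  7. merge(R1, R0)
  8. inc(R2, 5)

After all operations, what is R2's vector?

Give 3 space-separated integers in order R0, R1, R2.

Op 1: inc R2 by 5 -> R2=(0,0,5) value=5
Op 2: inc R0 by 4 -> R0=(4,0,0) value=4
Op 3: merge R1<->R0 -> R1=(4,0,0) R0=(4,0,0)
Op 4: inc R0 by 4 -> R0=(8,0,0) value=8
Op 5: inc R1 by 2 -> R1=(4,2,0) value=6
Op 6: inc R2 by 1 -> R2=(0,0,6) value=6
Op 7: merge R1<->R0 -> R1=(8,2,0) R0=(8,2,0)
Op 8: inc R2 by 5 -> R2=(0,0,11) value=11

Answer: 0 0 11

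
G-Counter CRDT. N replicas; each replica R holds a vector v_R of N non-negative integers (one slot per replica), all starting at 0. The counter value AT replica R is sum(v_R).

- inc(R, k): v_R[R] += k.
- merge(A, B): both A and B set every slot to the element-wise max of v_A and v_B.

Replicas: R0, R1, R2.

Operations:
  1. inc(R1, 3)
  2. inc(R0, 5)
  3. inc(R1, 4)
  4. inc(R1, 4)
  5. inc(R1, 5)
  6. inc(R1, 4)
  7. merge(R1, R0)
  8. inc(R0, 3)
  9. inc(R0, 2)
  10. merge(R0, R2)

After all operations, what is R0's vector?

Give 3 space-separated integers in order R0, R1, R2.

Op 1: inc R1 by 3 -> R1=(0,3,0) value=3
Op 2: inc R0 by 5 -> R0=(5,0,0) value=5
Op 3: inc R1 by 4 -> R1=(0,7,0) value=7
Op 4: inc R1 by 4 -> R1=(0,11,0) value=11
Op 5: inc R1 by 5 -> R1=(0,16,0) value=16
Op 6: inc R1 by 4 -> R1=(0,20,0) value=20
Op 7: merge R1<->R0 -> R1=(5,20,0) R0=(5,20,0)
Op 8: inc R0 by 3 -> R0=(8,20,0) value=28
Op 9: inc R0 by 2 -> R0=(10,20,0) value=30
Op 10: merge R0<->R2 -> R0=(10,20,0) R2=(10,20,0)

Answer: 10 20 0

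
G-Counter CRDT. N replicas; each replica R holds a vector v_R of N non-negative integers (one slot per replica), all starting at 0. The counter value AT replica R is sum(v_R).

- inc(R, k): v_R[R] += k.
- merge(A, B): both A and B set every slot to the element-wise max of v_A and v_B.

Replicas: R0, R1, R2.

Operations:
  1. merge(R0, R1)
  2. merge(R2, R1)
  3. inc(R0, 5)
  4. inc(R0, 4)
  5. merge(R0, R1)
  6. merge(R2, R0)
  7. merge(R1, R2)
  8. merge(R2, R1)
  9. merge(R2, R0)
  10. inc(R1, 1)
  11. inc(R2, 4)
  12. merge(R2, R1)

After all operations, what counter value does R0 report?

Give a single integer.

Answer: 9

Derivation:
Op 1: merge R0<->R1 -> R0=(0,0,0) R1=(0,0,0)
Op 2: merge R2<->R1 -> R2=(0,0,0) R1=(0,0,0)
Op 3: inc R0 by 5 -> R0=(5,0,0) value=5
Op 4: inc R0 by 4 -> R0=(9,0,0) value=9
Op 5: merge R0<->R1 -> R0=(9,0,0) R1=(9,0,0)
Op 6: merge R2<->R0 -> R2=(9,0,0) R0=(9,0,0)
Op 7: merge R1<->R2 -> R1=(9,0,0) R2=(9,0,0)
Op 8: merge R2<->R1 -> R2=(9,0,0) R1=(9,0,0)
Op 9: merge R2<->R0 -> R2=(9,0,0) R0=(9,0,0)
Op 10: inc R1 by 1 -> R1=(9,1,0) value=10
Op 11: inc R2 by 4 -> R2=(9,0,4) value=13
Op 12: merge R2<->R1 -> R2=(9,1,4) R1=(9,1,4)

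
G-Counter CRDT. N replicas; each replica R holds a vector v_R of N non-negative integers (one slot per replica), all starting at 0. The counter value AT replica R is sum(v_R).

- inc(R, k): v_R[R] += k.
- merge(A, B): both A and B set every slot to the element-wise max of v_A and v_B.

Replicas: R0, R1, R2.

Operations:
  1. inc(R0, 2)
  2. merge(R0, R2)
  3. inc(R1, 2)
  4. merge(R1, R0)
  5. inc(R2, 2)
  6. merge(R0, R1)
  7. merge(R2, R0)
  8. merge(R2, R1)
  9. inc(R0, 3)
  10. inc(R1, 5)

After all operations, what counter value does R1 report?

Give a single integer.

Answer: 11

Derivation:
Op 1: inc R0 by 2 -> R0=(2,0,0) value=2
Op 2: merge R0<->R2 -> R0=(2,0,0) R2=(2,0,0)
Op 3: inc R1 by 2 -> R1=(0,2,0) value=2
Op 4: merge R1<->R0 -> R1=(2,2,0) R0=(2,2,0)
Op 5: inc R2 by 2 -> R2=(2,0,2) value=4
Op 6: merge R0<->R1 -> R0=(2,2,0) R1=(2,2,0)
Op 7: merge R2<->R0 -> R2=(2,2,2) R0=(2,2,2)
Op 8: merge R2<->R1 -> R2=(2,2,2) R1=(2,2,2)
Op 9: inc R0 by 3 -> R0=(5,2,2) value=9
Op 10: inc R1 by 5 -> R1=(2,7,2) value=11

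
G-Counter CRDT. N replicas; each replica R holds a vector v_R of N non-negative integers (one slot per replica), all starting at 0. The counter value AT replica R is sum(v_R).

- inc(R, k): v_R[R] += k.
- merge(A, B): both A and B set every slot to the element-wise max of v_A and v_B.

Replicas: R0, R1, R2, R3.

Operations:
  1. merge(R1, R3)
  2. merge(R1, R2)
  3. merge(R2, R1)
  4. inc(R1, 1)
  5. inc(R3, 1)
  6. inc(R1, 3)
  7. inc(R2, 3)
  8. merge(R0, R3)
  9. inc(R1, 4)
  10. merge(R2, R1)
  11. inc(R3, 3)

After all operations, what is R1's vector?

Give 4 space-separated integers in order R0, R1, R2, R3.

Op 1: merge R1<->R3 -> R1=(0,0,0,0) R3=(0,0,0,0)
Op 2: merge R1<->R2 -> R1=(0,0,0,0) R2=(0,0,0,0)
Op 3: merge R2<->R1 -> R2=(0,0,0,0) R1=(0,0,0,0)
Op 4: inc R1 by 1 -> R1=(0,1,0,0) value=1
Op 5: inc R3 by 1 -> R3=(0,0,0,1) value=1
Op 6: inc R1 by 3 -> R1=(0,4,0,0) value=4
Op 7: inc R2 by 3 -> R2=(0,0,3,0) value=3
Op 8: merge R0<->R3 -> R0=(0,0,0,1) R3=(0,0,0,1)
Op 9: inc R1 by 4 -> R1=(0,8,0,0) value=8
Op 10: merge R2<->R1 -> R2=(0,8,3,0) R1=(0,8,3,0)
Op 11: inc R3 by 3 -> R3=(0,0,0,4) value=4

Answer: 0 8 3 0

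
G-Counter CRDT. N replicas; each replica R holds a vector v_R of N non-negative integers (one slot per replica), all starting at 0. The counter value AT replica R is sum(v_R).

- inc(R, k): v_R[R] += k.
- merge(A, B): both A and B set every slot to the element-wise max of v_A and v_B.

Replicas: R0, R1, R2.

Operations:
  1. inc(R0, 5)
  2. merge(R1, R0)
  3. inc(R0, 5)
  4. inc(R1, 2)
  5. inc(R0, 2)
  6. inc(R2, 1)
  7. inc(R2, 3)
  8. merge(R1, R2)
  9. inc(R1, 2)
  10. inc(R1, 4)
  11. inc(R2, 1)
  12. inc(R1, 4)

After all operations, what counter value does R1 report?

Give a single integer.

Answer: 21

Derivation:
Op 1: inc R0 by 5 -> R0=(5,0,0) value=5
Op 2: merge R1<->R0 -> R1=(5,0,0) R0=(5,0,0)
Op 3: inc R0 by 5 -> R0=(10,0,0) value=10
Op 4: inc R1 by 2 -> R1=(5,2,0) value=7
Op 5: inc R0 by 2 -> R0=(12,0,0) value=12
Op 6: inc R2 by 1 -> R2=(0,0,1) value=1
Op 7: inc R2 by 3 -> R2=(0,0,4) value=4
Op 8: merge R1<->R2 -> R1=(5,2,4) R2=(5,2,4)
Op 9: inc R1 by 2 -> R1=(5,4,4) value=13
Op 10: inc R1 by 4 -> R1=(5,8,4) value=17
Op 11: inc R2 by 1 -> R2=(5,2,5) value=12
Op 12: inc R1 by 4 -> R1=(5,12,4) value=21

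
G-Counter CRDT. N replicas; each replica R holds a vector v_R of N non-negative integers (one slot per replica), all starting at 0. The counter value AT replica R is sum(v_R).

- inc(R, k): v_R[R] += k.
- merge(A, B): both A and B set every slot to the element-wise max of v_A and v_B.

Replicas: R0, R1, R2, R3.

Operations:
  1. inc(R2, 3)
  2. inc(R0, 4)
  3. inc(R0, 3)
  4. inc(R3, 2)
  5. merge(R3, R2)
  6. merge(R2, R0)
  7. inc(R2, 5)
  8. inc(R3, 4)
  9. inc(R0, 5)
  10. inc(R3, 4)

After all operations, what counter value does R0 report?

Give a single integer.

Answer: 17

Derivation:
Op 1: inc R2 by 3 -> R2=(0,0,3,0) value=3
Op 2: inc R0 by 4 -> R0=(4,0,0,0) value=4
Op 3: inc R0 by 3 -> R0=(7,0,0,0) value=7
Op 4: inc R3 by 2 -> R3=(0,0,0,2) value=2
Op 5: merge R3<->R2 -> R3=(0,0,3,2) R2=(0,0,3,2)
Op 6: merge R2<->R0 -> R2=(7,0,3,2) R0=(7,0,3,2)
Op 7: inc R2 by 5 -> R2=(7,0,8,2) value=17
Op 8: inc R3 by 4 -> R3=(0,0,3,6) value=9
Op 9: inc R0 by 5 -> R0=(12,0,3,2) value=17
Op 10: inc R3 by 4 -> R3=(0,0,3,10) value=13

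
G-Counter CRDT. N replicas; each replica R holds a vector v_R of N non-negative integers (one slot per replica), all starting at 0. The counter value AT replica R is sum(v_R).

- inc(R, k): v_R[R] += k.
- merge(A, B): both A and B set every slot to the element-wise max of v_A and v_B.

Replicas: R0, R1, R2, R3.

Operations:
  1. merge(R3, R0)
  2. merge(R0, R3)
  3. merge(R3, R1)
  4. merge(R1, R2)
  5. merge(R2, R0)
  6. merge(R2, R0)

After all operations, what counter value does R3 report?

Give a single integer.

Op 1: merge R3<->R0 -> R3=(0,0,0,0) R0=(0,0,0,0)
Op 2: merge R0<->R3 -> R0=(0,0,0,0) R3=(0,0,0,0)
Op 3: merge R3<->R1 -> R3=(0,0,0,0) R1=(0,0,0,0)
Op 4: merge R1<->R2 -> R1=(0,0,0,0) R2=(0,0,0,0)
Op 5: merge R2<->R0 -> R2=(0,0,0,0) R0=(0,0,0,0)
Op 6: merge R2<->R0 -> R2=(0,0,0,0) R0=(0,0,0,0)

Answer: 0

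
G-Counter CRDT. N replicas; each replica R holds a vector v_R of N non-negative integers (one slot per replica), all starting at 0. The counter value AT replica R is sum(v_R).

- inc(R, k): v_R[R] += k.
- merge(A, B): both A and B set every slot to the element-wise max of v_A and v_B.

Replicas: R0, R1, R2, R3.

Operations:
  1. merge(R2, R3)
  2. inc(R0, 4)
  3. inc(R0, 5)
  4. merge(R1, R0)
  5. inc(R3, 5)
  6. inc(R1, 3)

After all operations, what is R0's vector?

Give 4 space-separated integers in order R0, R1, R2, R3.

Answer: 9 0 0 0

Derivation:
Op 1: merge R2<->R3 -> R2=(0,0,0,0) R3=(0,0,0,0)
Op 2: inc R0 by 4 -> R0=(4,0,0,0) value=4
Op 3: inc R0 by 5 -> R0=(9,0,0,0) value=9
Op 4: merge R1<->R0 -> R1=(9,0,0,0) R0=(9,0,0,0)
Op 5: inc R3 by 5 -> R3=(0,0,0,5) value=5
Op 6: inc R1 by 3 -> R1=(9,3,0,0) value=12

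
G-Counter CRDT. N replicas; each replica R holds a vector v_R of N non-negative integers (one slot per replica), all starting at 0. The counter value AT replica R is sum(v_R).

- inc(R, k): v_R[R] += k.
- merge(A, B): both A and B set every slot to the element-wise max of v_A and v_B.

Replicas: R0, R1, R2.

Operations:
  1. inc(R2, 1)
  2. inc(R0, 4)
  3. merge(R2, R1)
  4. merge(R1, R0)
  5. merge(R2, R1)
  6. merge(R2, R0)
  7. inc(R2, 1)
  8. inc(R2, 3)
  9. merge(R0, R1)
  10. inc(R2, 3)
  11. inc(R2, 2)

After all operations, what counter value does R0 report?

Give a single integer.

Op 1: inc R2 by 1 -> R2=(0,0,1) value=1
Op 2: inc R0 by 4 -> R0=(4,0,0) value=4
Op 3: merge R2<->R1 -> R2=(0,0,1) R1=(0,0,1)
Op 4: merge R1<->R0 -> R1=(4,0,1) R0=(4,0,1)
Op 5: merge R2<->R1 -> R2=(4,0,1) R1=(4,0,1)
Op 6: merge R2<->R0 -> R2=(4,0,1) R0=(4,0,1)
Op 7: inc R2 by 1 -> R2=(4,0,2) value=6
Op 8: inc R2 by 3 -> R2=(4,0,5) value=9
Op 9: merge R0<->R1 -> R0=(4,0,1) R1=(4,0,1)
Op 10: inc R2 by 3 -> R2=(4,0,8) value=12
Op 11: inc R2 by 2 -> R2=(4,0,10) value=14

Answer: 5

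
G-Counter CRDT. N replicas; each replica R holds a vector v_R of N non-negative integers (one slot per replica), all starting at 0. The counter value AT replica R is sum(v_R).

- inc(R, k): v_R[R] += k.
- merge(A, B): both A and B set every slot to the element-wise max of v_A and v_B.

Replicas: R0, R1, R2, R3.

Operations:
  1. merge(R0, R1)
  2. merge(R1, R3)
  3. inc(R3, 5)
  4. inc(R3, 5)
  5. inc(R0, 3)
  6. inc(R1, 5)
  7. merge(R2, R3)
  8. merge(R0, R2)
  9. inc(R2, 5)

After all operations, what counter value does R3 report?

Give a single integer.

Answer: 10

Derivation:
Op 1: merge R0<->R1 -> R0=(0,0,0,0) R1=(0,0,0,0)
Op 2: merge R1<->R3 -> R1=(0,0,0,0) R3=(0,0,0,0)
Op 3: inc R3 by 5 -> R3=(0,0,0,5) value=5
Op 4: inc R3 by 5 -> R3=(0,0,0,10) value=10
Op 5: inc R0 by 3 -> R0=(3,0,0,0) value=3
Op 6: inc R1 by 5 -> R1=(0,5,0,0) value=5
Op 7: merge R2<->R3 -> R2=(0,0,0,10) R3=(0,0,0,10)
Op 8: merge R0<->R2 -> R0=(3,0,0,10) R2=(3,0,0,10)
Op 9: inc R2 by 5 -> R2=(3,0,5,10) value=18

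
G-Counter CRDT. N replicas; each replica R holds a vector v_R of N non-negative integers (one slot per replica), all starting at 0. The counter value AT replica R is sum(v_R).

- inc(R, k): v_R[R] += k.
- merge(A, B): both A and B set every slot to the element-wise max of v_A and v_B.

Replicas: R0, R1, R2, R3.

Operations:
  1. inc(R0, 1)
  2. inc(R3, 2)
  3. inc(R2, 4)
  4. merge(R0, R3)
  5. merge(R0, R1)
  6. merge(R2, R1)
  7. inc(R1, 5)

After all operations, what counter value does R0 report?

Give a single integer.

Op 1: inc R0 by 1 -> R0=(1,0,0,0) value=1
Op 2: inc R3 by 2 -> R3=(0,0,0,2) value=2
Op 3: inc R2 by 4 -> R2=(0,0,4,0) value=4
Op 4: merge R0<->R3 -> R0=(1,0,0,2) R3=(1,0,0,2)
Op 5: merge R0<->R1 -> R0=(1,0,0,2) R1=(1,0,0,2)
Op 6: merge R2<->R1 -> R2=(1,0,4,2) R1=(1,0,4,2)
Op 7: inc R1 by 5 -> R1=(1,5,4,2) value=12

Answer: 3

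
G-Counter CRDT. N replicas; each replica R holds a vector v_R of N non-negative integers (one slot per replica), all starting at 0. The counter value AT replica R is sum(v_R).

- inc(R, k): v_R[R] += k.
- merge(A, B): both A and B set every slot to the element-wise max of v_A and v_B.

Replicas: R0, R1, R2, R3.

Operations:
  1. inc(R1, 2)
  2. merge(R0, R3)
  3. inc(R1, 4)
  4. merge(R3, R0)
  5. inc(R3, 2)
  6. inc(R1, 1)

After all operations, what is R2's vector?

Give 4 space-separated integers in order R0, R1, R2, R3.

Answer: 0 0 0 0

Derivation:
Op 1: inc R1 by 2 -> R1=(0,2,0,0) value=2
Op 2: merge R0<->R3 -> R0=(0,0,0,0) R3=(0,0,0,0)
Op 3: inc R1 by 4 -> R1=(0,6,0,0) value=6
Op 4: merge R3<->R0 -> R3=(0,0,0,0) R0=(0,0,0,0)
Op 5: inc R3 by 2 -> R3=(0,0,0,2) value=2
Op 6: inc R1 by 1 -> R1=(0,7,0,0) value=7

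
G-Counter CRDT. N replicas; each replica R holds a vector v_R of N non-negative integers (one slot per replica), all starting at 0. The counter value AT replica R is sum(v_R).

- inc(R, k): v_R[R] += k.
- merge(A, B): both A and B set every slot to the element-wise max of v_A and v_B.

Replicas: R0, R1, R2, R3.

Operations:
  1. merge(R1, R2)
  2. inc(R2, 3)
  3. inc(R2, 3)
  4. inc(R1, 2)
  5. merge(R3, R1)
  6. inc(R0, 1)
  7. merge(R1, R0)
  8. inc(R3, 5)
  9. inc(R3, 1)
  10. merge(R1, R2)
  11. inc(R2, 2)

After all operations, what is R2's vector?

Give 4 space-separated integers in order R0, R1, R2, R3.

Answer: 1 2 8 0

Derivation:
Op 1: merge R1<->R2 -> R1=(0,0,0,0) R2=(0,0,0,0)
Op 2: inc R2 by 3 -> R2=(0,0,3,0) value=3
Op 3: inc R2 by 3 -> R2=(0,0,6,0) value=6
Op 4: inc R1 by 2 -> R1=(0,2,0,0) value=2
Op 5: merge R3<->R1 -> R3=(0,2,0,0) R1=(0,2,0,0)
Op 6: inc R0 by 1 -> R0=(1,0,0,0) value=1
Op 7: merge R1<->R0 -> R1=(1,2,0,0) R0=(1,2,0,0)
Op 8: inc R3 by 5 -> R3=(0,2,0,5) value=7
Op 9: inc R3 by 1 -> R3=(0,2,0,6) value=8
Op 10: merge R1<->R2 -> R1=(1,2,6,0) R2=(1,2,6,0)
Op 11: inc R2 by 2 -> R2=(1,2,8,0) value=11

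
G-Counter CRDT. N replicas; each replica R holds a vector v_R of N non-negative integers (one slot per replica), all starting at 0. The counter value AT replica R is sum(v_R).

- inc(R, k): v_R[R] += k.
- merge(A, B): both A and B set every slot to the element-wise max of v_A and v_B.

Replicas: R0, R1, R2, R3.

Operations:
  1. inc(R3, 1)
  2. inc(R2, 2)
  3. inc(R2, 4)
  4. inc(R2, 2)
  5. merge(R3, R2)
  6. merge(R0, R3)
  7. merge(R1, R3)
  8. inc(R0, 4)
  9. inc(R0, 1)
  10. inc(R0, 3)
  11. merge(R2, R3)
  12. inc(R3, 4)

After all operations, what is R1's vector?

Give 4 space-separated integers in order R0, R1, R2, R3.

Answer: 0 0 8 1

Derivation:
Op 1: inc R3 by 1 -> R3=(0,0,0,1) value=1
Op 2: inc R2 by 2 -> R2=(0,0,2,0) value=2
Op 3: inc R2 by 4 -> R2=(0,0,6,0) value=6
Op 4: inc R2 by 2 -> R2=(0,0,8,0) value=8
Op 5: merge R3<->R2 -> R3=(0,0,8,1) R2=(0,0,8,1)
Op 6: merge R0<->R3 -> R0=(0,0,8,1) R3=(0,0,8,1)
Op 7: merge R1<->R3 -> R1=(0,0,8,1) R3=(0,0,8,1)
Op 8: inc R0 by 4 -> R0=(4,0,8,1) value=13
Op 9: inc R0 by 1 -> R0=(5,0,8,1) value=14
Op 10: inc R0 by 3 -> R0=(8,0,8,1) value=17
Op 11: merge R2<->R3 -> R2=(0,0,8,1) R3=(0,0,8,1)
Op 12: inc R3 by 4 -> R3=(0,0,8,5) value=13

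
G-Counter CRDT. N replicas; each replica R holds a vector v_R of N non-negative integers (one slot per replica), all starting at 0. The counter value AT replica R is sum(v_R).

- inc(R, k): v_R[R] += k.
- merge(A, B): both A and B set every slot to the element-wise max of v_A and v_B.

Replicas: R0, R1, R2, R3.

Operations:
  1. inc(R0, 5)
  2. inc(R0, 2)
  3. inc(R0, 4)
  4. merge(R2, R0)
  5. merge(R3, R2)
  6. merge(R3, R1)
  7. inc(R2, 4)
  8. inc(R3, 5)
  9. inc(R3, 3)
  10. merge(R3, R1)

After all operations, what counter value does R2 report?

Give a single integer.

Answer: 15

Derivation:
Op 1: inc R0 by 5 -> R0=(5,0,0,0) value=5
Op 2: inc R0 by 2 -> R0=(7,0,0,0) value=7
Op 3: inc R0 by 4 -> R0=(11,0,0,0) value=11
Op 4: merge R2<->R0 -> R2=(11,0,0,0) R0=(11,0,0,0)
Op 5: merge R3<->R2 -> R3=(11,0,0,0) R2=(11,0,0,0)
Op 6: merge R3<->R1 -> R3=(11,0,0,0) R1=(11,0,0,0)
Op 7: inc R2 by 4 -> R2=(11,0,4,0) value=15
Op 8: inc R3 by 5 -> R3=(11,0,0,5) value=16
Op 9: inc R3 by 3 -> R3=(11,0,0,8) value=19
Op 10: merge R3<->R1 -> R3=(11,0,0,8) R1=(11,0,0,8)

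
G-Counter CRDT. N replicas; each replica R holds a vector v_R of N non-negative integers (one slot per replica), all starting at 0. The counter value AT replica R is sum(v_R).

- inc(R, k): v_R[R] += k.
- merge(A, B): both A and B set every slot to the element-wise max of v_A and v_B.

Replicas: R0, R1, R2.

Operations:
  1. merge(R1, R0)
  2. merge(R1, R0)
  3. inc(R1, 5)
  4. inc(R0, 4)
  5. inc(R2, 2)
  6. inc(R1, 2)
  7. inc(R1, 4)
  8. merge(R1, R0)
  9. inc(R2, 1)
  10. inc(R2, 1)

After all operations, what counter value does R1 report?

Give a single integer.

Op 1: merge R1<->R0 -> R1=(0,0,0) R0=(0,0,0)
Op 2: merge R1<->R0 -> R1=(0,0,0) R0=(0,0,0)
Op 3: inc R1 by 5 -> R1=(0,5,0) value=5
Op 4: inc R0 by 4 -> R0=(4,0,0) value=4
Op 5: inc R2 by 2 -> R2=(0,0,2) value=2
Op 6: inc R1 by 2 -> R1=(0,7,0) value=7
Op 7: inc R1 by 4 -> R1=(0,11,0) value=11
Op 8: merge R1<->R0 -> R1=(4,11,0) R0=(4,11,0)
Op 9: inc R2 by 1 -> R2=(0,0,3) value=3
Op 10: inc R2 by 1 -> R2=(0,0,4) value=4

Answer: 15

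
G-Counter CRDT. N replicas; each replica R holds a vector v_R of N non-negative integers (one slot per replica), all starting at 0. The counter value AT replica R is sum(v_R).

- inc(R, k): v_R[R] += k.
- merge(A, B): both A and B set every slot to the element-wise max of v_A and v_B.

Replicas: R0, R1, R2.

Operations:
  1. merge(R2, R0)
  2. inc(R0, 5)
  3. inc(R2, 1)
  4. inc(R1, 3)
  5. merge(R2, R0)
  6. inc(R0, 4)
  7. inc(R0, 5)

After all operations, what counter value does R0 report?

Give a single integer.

Op 1: merge R2<->R0 -> R2=(0,0,0) R0=(0,0,0)
Op 2: inc R0 by 5 -> R0=(5,0,0) value=5
Op 3: inc R2 by 1 -> R2=(0,0,1) value=1
Op 4: inc R1 by 3 -> R1=(0,3,0) value=3
Op 5: merge R2<->R0 -> R2=(5,0,1) R0=(5,0,1)
Op 6: inc R0 by 4 -> R0=(9,0,1) value=10
Op 7: inc R0 by 5 -> R0=(14,0,1) value=15

Answer: 15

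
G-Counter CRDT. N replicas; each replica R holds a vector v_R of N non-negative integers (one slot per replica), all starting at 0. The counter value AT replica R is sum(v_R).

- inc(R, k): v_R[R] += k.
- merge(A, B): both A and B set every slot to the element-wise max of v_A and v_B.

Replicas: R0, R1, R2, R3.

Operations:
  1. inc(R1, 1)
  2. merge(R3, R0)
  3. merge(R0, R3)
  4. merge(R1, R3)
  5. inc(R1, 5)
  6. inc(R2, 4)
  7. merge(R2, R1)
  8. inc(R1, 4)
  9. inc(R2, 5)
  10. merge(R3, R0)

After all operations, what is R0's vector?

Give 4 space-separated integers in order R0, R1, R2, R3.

Answer: 0 1 0 0

Derivation:
Op 1: inc R1 by 1 -> R1=(0,1,0,0) value=1
Op 2: merge R3<->R0 -> R3=(0,0,0,0) R0=(0,0,0,0)
Op 3: merge R0<->R3 -> R0=(0,0,0,0) R3=(0,0,0,0)
Op 4: merge R1<->R3 -> R1=(0,1,0,0) R3=(0,1,0,0)
Op 5: inc R1 by 5 -> R1=(0,6,0,0) value=6
Op 6: inc R2 by 4 -> R2=(0,0,4,0) value=4
Op 7: merge R2<->R1 -> R2=(0,6,4,0) R1=(0,6,4,0)
Op 8: inc R1 by 4 -> R1=(0,10,4,0) value=14
Op 9: inc R2 by 5 -> R2=(0,6,9,0) value=15
Op 10: merge R3<->R0 -> R3=(0,1,0,0) R0=(0,1,0,0)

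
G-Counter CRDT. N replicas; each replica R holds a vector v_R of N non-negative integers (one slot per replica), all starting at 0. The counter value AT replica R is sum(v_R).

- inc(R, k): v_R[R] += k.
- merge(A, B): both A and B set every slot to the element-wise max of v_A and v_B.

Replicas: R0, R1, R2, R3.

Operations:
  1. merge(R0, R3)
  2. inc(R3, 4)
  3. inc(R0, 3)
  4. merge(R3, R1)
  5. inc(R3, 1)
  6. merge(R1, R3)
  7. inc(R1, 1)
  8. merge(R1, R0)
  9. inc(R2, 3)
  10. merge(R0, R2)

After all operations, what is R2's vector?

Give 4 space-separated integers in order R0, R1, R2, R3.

Answer: 3 1 3 5

Derivation:
Op 1: merge R0<->R3 -> R0=(0,0,0,0) R3=(0,0,0,0)
Op 2: inc R3 by 4 -> R3=(0,0,0,4) value=4
Op 3: inc R0 by 3 -> R0=(3,0,0,0) value=3
Op 4: merge R3<->R1 -> R3=(0,0,0,4) R1=(0,0,0,4)
Op 5: inc R3 by 1 -> R3=(0,0,0,5) value=5
Op 6: merge R1<->R3 -> R1=(0,0,0,5) R3=(0,0,0,5)
Op 7: inc R1 by 1 -> R1=(0,1,0,5) value=6
Op 8: merge R1<->R0 -> R1=(3,1,0,5) R0=(3,1,0,5)
Op 9: inc R2 by 3 -> R2=(0,0,3,0) value=3
Op 10: merge R0<->R2 -> R0=(3,1,3,5) R2=(3,1,3,5)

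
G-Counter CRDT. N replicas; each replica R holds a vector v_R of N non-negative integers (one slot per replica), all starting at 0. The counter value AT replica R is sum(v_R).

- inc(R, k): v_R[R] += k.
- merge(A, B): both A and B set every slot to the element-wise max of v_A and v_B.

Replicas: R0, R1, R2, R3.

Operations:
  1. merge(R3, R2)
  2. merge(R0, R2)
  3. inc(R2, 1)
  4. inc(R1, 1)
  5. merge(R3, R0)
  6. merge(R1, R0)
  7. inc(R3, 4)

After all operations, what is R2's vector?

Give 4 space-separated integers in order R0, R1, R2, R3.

Answer: 0 0 1 0

Derivation:
Op 1: merge R3<->R2 -> R3=(0,0,0,0) R2=(0,0,0,0)
Op 2: merge R0<->R2 -> R0=(0,0,0,0) R2=(0,0,0,0)
Op 3: inc R2 by 1 -> R2=(0,0,1,0) value=1
Op 4: inc R1 by 1 -> R1=(0,1,0,0) value=1
Op 5: merge R3<->R0 -> R3=(0,0,0,0) R0=(0,0,0,0)
Op 6: merge R1<->R0 -> R1=(0,1,0,0) R0=(0,1,0,0)
Op 7: inc R3 by 4 -> R3=(0,0,0,4) value=4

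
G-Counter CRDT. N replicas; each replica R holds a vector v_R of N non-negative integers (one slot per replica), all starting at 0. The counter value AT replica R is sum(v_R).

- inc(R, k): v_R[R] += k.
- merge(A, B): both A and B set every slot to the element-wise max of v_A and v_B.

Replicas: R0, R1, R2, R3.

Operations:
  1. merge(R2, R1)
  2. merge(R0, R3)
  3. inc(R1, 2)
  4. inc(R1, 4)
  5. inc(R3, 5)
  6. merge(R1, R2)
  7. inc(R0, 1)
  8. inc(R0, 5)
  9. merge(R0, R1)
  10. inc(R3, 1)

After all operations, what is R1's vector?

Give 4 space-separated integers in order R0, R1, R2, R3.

Op 1: merge R2<->R1 -> R2=(0,0,0,0) R1=(0,0,0,0)
Op 2: merge R0<->R3 -> R0=(0,0,0,0) R3=(0,0,0,0)
Op 3: inc R1 by 2 -> R1=(0,2,0,0) value=2
Op 4: inc R1 by 4 -> R1=(0,6,0,0) value=6
Op 5: inc R3 by 5 -> R3=(0,0,0,5) value=5
Op 6: merge R1<->R2 -> R1=(0,6,0,0) R2=(0,6,0,0)
Op 7: inc R0 by 1 -> R0=(1,0,0,0) value=1
Op 8: inc R0 by 5 -> R0=(6,0,0,0) value=6
Op 9: merge R0<->R1 -> R0=(6,6,0,0) R1=(6,6,0,0)
Op 10: inc R3 by 1 -> R3=(0,0,0,6) value=6

Answer: 6 6 0 0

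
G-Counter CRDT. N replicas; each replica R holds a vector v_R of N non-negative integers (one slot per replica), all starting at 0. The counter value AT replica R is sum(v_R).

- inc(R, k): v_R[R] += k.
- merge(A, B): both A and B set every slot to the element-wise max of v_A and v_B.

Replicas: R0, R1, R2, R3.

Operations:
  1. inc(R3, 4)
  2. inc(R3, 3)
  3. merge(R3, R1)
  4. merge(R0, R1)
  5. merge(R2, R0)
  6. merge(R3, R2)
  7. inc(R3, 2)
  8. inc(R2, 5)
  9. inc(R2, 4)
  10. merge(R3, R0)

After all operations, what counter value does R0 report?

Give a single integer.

Answer: 9

Derivation:
Op 1: inc R3 by 4 -> R3=(0,0,0,4) value=4
Op 2: inc R3 by 3 -> R3=(0,0,0,7) value=7
Op 3: merge R3<->R1 -> R3=(0,0,0,7) R1=(0,0,0,7)
Op 4: merge R0<->R1 -> R0=(0,0,0,7) R1=(0,0,0,7)
Op 5: merge R2<->R0 -> R2=(0,0,0,7) R0=(0,0,0,7)
Op 6: merge R3<->R2 -> R3=(0,0,0,7) R2=(0,0,0,7)
Op 7: inc R3 by 2 -> R3=(0,0,0,9) value=9
Op 8: inc R2 by 5 -> R2=(0,0,5,7) value=12
Op 9: inc R2 by 4 -> R2=(0,0,9,7) value=16
Op 10: merge R3<->R0 -> R3=(0,0,0,9) R0=(0,0,0,9)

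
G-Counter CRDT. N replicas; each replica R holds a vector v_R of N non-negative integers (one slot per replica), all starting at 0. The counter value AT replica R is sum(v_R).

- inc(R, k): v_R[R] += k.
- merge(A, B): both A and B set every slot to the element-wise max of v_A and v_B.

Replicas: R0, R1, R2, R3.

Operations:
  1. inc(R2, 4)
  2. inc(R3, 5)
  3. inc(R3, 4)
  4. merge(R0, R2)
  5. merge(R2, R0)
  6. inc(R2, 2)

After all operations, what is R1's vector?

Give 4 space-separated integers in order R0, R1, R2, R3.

Answer: 0 0 0 0

Derivation:
Op 1: inc R2 by 4 -> R2=(0,0,4,0) value=4
Op 2: inc R3 by 5 -> R3=(0,0,0,5) value=5
Op 3: inc R3 by 4 -> R3=(0,0,0,9) value=9
Op 4: merge R0<->R2 -> R0=(0,0,4,0) R2=(0,0,4,0)
Op 5: merge R2<->R0 -> R2=(0,0,4,0) R0=(0,0,4,0)
Op 6: inc R2 by 2 -> R2=(0,0,6,0) value=6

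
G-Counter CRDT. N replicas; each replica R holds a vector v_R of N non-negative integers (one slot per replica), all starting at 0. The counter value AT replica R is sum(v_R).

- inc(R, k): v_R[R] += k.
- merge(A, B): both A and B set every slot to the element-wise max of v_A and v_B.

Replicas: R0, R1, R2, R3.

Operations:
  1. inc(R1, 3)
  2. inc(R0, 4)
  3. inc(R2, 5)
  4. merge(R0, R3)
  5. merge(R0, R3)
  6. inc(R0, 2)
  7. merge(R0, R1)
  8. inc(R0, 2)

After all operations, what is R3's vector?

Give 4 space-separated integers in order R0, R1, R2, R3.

Op 1: inc R1 by 3 -> R1=(0,3,0,0) value=3
Op 2: inc R0 by 4 -> R0=(4,0,0,0) value=4
Op 3: inc R2 by 5 -> R2=(0,0,5,0) value=5
Op 4: merge R0<->R3 -> R0=(4,0,0,0) R3=(4,0,0,0)
Op 5: merge R0<->R3 -> R0=(4,0,0,0) R3=(4,0,0,0)
Op 6: inc R0 by 2 -> R0=(6,0,0,0) value=6
Op 7: merge R0<->R1 -> R0=(6,3,0,0) R1=(6,3,0,0)
Op 8: inc R0 by 2 -> R0=(8,3,0,0) value=11

Answer: 4 0 0 0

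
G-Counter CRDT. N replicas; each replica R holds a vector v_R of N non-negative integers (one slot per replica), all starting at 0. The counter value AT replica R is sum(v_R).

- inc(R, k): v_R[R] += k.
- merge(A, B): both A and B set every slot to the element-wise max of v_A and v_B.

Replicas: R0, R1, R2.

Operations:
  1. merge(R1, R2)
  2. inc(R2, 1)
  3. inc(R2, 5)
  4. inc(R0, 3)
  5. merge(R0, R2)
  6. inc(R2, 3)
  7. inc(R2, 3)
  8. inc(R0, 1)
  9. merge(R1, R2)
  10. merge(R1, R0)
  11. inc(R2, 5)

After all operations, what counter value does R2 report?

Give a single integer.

Op 1: merge R1<->R2 -> R1=(0,0,0) R2=(0,0,0)
Op 2: inc R2 by 1 -> R2=(0,0,1) value=1
Op 3: inc R2 by 5 -> R2=(0,0,6) value=6
Op 4: inc R0 by 3 -> R0=(3,0,0) value=3
Op 5: merge R0<->R2 -> R0=(3,0,6) R2=(3,0,6)
Op 6: inc R2 by 3 -> R2=(3,0,9) value=12
Op 7: inc R2 by 3 -> R2=(3,0,12) value=15
Op 8: inc R0 by 1 -> R0=(4,0,6) value=10
Op 9: merge R1<->R2 -> R1=(3,0,12) R2=(3,0,12)
Op 10: merge R1<->R0 -> R1=(4,0,12) R0=(4,0,12)
Op 11: inc R2 by 5 -> R2=(3,0,17) value=20

Answer: 20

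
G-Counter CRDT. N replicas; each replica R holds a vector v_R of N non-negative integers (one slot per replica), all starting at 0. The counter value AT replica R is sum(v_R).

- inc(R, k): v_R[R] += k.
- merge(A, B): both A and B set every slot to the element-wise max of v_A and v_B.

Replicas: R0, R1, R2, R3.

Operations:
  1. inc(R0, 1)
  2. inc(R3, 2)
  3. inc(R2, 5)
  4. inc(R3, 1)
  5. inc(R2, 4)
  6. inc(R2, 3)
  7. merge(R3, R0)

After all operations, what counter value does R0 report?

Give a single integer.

Op 1: inc R0 by 1 -> R0=(1,0,0,0) value=1
Op 2: inc R3 by 2 -> R3=(0,0,0,2) value=2
Op 3: inc R2 by 5 -> R2=(0,0,5,0) value=5
Op 4: inc R3 by 1 -> R3=(0,0,0,3) value=3
Op 5: inc R2 by 4 -> R2=(0,0,9,0) value=9
Op 6: inc R2 by 3 -> R2=(0,0,12,0) value=12
Op 7: merge R3<->R0 -> R3=(1,0,0,3) R0=(1,0,0,3)

Answer: 4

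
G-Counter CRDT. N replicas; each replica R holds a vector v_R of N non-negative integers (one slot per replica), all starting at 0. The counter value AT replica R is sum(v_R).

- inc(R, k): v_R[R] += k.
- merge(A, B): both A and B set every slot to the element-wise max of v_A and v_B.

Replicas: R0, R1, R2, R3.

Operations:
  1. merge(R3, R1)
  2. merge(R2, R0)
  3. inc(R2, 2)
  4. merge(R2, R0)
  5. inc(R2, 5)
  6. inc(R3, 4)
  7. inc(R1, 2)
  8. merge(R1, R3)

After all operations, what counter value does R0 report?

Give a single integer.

Op 1: merge R3<->R1 -> R3=(0,0,0,0) R1=(0,0,0,0)
Op 2: merge R2<->R0 -> R2=(0,0,0,0) R0=(0,0,0,0)
Op 3: inc R2 by 2 -> R2=(0,0,2,0) value=2
Op 4: merge R2<->R0 -> R2=(0,0,2,0) R0=(0,0,2,0)
Op 5: inc R2 by 5 -> R2=(0,0,7,0) value=7
Op 6: inc R3 by 4 -> R3=(0,0,0,4) value=4
Op 7: inc R1 by 2 -> R1=(0,2,0,0) value=2
Op 8: merge R1<->R3 -> R1=(0,2,0,4) R3=(0,2,0,4)

Answer: 2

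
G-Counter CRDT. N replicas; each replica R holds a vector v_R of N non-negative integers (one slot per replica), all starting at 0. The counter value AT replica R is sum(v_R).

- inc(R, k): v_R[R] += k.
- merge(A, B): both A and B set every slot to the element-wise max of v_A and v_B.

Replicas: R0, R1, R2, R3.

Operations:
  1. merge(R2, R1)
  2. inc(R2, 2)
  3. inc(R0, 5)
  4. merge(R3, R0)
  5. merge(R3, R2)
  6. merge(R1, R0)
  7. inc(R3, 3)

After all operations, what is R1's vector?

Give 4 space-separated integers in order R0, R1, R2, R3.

Answer: 5 0 0 0

Derivation:
Op 1: merge R2<->R1 -> R2=(0,0,0,0) R1=(0,0,0,0)
Op 2: inc R2 by 2 -> R2=(0,0,2,0) value=2
Op 3: inc R0 by 5 -> R0=(5,0,0,0) value=5
Op 4: merge R3<->R0 -> R3=(5,0,0,0) R0=(5,0,0,0)
Op 5: merge R3<->R2 -> R3=(5,0,2,0) R2=(5,0,2,0)
Op 6: merge R1<->R0 -> R1=(5,0,0,0) R0=(5,0,0,0)
Op 7: inc R3 by 3 -> R3=(5,0,2,3) value=10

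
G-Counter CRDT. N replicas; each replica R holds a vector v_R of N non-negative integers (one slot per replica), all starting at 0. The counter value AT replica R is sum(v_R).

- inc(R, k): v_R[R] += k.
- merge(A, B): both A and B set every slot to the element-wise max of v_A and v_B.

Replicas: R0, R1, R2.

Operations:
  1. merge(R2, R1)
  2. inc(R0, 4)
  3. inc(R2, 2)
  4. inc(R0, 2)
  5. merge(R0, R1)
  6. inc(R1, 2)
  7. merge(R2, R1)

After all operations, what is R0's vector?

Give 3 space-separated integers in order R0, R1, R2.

Answer: 6 0 0

Derivation:
Op 1: merge R2<->R1 -> R2=(0,0,0) R1=(0,0,0)
Op 2: inc R0 by 4 -> R0=(4,0,0) value=4
Op 3: inc R2 by 2 -> R2=(0,0,2) value=2
Op 4: inc R0 by 2 -> R0=(6,0,0) value=6
Op 5: merge R0<->R1 -> R0=(6,0,0) R1=(6,0,0)
Op 6: inc R1 by 2 -> R1=(6,2,0) value=8
Op 7: merge R2<->R1 -> R2=(6,2,2) R1=(6,2,2)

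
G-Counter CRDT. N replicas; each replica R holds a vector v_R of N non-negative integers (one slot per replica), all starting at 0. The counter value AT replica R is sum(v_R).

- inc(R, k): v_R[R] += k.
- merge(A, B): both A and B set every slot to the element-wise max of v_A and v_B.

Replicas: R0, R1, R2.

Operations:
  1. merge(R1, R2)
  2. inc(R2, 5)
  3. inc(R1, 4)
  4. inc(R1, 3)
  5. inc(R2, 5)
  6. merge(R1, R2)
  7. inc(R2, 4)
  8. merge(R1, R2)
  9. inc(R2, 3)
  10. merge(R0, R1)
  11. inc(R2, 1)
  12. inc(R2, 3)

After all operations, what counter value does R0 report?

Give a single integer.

Answer: 21

Derivation:
Op 1: merge R1<->R2 -> R1=(0,0,0) R2=(0,0,0)
Op 2: inc R2 by 5 -> R2=(0,0,5) value=5
Op 3: inc R1 by 4 -> R1=(0,4,0) value=4
Op 4: inc R1 by 3 -> R1=(0,7,0) value=7
Op 5: inc R2 by 5 -> R2=(0,0,10) value=10
Op 6: merge R1<->R2 -> R1=(0,7,10) R2=(0,7,10)
Op 7: inc R2 by 4 -> R2=(0,7,14) value=21
Op 8: merge R1<->R2 -> R1=(0,7,14) R2=(0,7,14)
Op 9: inc R2 by 3 -> R2=(0,7,17) value=24
Op 10: merge R0<->R1 -> R0=(0,7,14) R1=(0,7,14)
Op 11: inc R2 by 1 -> R2=(0,7,18) value=25
Op 12: inc R2 by 3 -> R2=(0,7,21) value=28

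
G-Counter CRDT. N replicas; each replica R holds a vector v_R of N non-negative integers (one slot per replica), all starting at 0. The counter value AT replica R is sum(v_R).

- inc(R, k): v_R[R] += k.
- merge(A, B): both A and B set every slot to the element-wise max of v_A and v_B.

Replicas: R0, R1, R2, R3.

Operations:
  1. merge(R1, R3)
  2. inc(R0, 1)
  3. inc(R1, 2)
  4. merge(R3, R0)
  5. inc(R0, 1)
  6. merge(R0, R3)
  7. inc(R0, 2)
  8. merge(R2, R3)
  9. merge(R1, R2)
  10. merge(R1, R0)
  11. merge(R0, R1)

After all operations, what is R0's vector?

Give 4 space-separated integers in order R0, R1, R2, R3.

Op 1: merge R1<->R3 -> R1=(0,0,0,0) R3=(0,0,0,0)
Op 2: inc R0 by 1 -> R0=(1,0,0,0) value=1
Op 3: inc R1 by 2 -> R1=(0,2,0,0) value=2
Op 4: merge R3<->R0 -> R3=(1,0,0,0) R0=(1,0,0,0)
Op 5: inc R0 by 1 -> R0=(2,0,0,0) value=2
Op 6: merge R0<->R3 -> R0=(2,0,0,0) R3=(2,0,0,0)
Op 7: inc R0 by 2 -> R0=(4,0,0,0) value=4
Op 8: merge R2<->R3 -> R2=(2,0,0,0) R3=(2,0,0,0)
Op 9: merge R1<->R2 -> R1=(2,2,0,0) R2=(2,2,0,0)
Op 10: merge R1<->R0 -> R1=(4,2,0,0) R0=(4,2,0,0)
Op 11: merge R0<->R1 -> R0=(4,2,0,0) R1=(4,2,0,0)

Answer: 4 2 0 0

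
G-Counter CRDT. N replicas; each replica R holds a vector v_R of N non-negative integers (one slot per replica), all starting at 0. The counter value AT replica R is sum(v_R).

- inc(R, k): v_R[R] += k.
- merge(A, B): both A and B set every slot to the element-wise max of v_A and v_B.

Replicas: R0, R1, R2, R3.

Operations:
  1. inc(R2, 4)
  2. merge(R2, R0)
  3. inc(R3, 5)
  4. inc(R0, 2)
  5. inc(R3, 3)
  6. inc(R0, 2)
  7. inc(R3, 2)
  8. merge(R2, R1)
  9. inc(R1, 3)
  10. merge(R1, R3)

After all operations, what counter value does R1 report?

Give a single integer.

Answer: 17

Derivation:
Op 1: inc R2 by 4 -> R2=(0,0,4,0) value=4
Op 2: merge R2<->R0 -> R2=(0,0,4,0) R0=(0,0,4,0)
Op 3: inc R3 by 5 -> R3=(0,0,0,5) value=5
Op 4: inc R0 by 2 -> R0=(2,0,4,0) value=6
Op 5: inc R3 by 3 -> R3=(0,0,0,8) value=8
Op 6: inc R0 by 2 -> R0=(4,0,4,0) value=8
Op 7: inc R3 by 2 -> R3=(0,0,0,10) value=10
Op 8: merge R2<->R1 -> R2=(0,0,4,0) R1=(0,0,4,0)
Op 9: inc R1 by 3 -> R1=(0,3,4,0) value=7
Op 10: merge R1<->R3 -> R1=(0,3,4,10) R3=(0,3,4,10)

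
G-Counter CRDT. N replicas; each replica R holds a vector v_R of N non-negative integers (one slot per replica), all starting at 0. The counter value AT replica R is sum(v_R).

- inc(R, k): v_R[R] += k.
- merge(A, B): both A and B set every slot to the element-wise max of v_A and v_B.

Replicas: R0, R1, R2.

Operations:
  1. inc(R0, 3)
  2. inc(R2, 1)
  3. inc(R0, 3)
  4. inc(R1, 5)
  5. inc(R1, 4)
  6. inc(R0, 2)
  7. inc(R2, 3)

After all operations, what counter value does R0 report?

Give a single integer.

Answer: 8

Derivation:
Op 1: inc R0 by 3 -> R0=(3,0,0) value=3
Op 2: inc R2 by 1 -> R2=(0,0,1) value=1
Op 3: inc R0 by 3 -> R0=(6,0,0) value=6
Op 4: inc R1 by 5 -> R1=(0,5,0) value=5
Op 5: inc R1 by 4 -> R1=(0,9,0) value=9
Op 6: inc R0 by 2 -> R0=(8,0,0) value=8
Op 7: inc R2 by 3 -> R2=(0,0,4) value=4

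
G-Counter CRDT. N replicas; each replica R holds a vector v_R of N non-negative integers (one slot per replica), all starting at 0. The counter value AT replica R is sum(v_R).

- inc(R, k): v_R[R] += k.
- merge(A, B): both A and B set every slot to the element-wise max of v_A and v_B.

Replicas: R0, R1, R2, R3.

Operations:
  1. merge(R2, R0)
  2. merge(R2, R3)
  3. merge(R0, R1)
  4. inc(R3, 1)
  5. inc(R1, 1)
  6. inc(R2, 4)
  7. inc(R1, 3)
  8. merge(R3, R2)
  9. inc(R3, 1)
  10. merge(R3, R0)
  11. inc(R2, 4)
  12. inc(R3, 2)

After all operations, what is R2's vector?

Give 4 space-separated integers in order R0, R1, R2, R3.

Answer: 0 0 8 1

Derivation:
Op 1: merge R2<->R0 -> R2=(0,0,0,0) R0=(0,0,0,0)
Op 2: merge R2<->R3 -> R2=(0,0,0,0) R3=(0,0,0,0)
Op 3: merge R0<->R1 -> R0=(0,0,0,0) R1=(0,0,0,0)
Op 4: inc R3 by 1 -> R3=(0,0,0,1) value=1
Op 5: inc R1 by 1 -> R1=(0,1,0,0) value=1
Op 6: inc R2 by 4 -> R2=(0,0,4,0) value=4
Op 7: inc R1 by 3 -> R1=(0,4,0,0) value=4
Op 8: merge R3<->R2 -> R3=(0,0,4,1) R2=(0,0,4,1)
Op 9: inc R3 by 1 -> R3=(0,0,4,2) value=6
Op 10: merge R3<->R0 -> R3=(0,0,4,2) R0=(0,0,4,2)
Op 11: inc R2 by 4 -> R2=(0,0,8,1) value=9
Op 12: inc R3 by 2 -> R3=(0,0,4,4) value=8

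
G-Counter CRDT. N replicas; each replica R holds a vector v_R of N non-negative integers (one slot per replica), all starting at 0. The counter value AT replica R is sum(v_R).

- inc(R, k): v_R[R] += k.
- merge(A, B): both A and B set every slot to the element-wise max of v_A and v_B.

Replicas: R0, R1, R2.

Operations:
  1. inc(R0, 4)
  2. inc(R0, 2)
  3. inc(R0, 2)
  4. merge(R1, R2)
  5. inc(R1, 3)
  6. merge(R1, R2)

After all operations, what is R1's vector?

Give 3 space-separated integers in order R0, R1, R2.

Op 1: inc R0 by 4 -> R0=(4,0,0) value=4
Op 2: inc R0 by 2 -> R0=(6,0,0) value=6
Op 3: inc R0 by 2 -> R0=(8,0,0) value=8
Op 4: merge R1<->R2 -> R1=(0,0,0) R2=(0,0,0)
Op 5: inc R1 by 3 -> R1=(0,3,0) value=3
Op 6: merge R1<->R2 -> R1=(0,3,0) R2=(0,3,0)

Answer: 0 3 0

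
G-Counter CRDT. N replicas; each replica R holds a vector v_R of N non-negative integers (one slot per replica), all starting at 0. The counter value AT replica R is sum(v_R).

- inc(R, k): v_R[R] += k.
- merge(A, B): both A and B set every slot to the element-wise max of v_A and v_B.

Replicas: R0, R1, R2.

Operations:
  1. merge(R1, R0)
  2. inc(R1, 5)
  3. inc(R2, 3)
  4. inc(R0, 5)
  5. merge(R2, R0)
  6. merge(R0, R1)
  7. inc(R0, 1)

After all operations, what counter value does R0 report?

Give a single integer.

Op 1: merge R1<->R0 -> R1=(0,0,0) R0=(0,0,0)
Op 2: inc R1 by 5 -> R1=(0,5,0) value=5
Op 3: inc R2 by 3 -> R2=(0,0,3) value=3
Op 4: inc R0 by 5 -> R0=(5,0,0) value=5
Op 5: merge R2<->R0 -> R2=(5,0,3) R0=(5,0,3)
Op 6: merge R0<->R1 -> R0=(5,5,3) R1=(5,5,3)
Op 7: inc R0 by 1 -> R0=(6,5,3) value=14

Answer: 14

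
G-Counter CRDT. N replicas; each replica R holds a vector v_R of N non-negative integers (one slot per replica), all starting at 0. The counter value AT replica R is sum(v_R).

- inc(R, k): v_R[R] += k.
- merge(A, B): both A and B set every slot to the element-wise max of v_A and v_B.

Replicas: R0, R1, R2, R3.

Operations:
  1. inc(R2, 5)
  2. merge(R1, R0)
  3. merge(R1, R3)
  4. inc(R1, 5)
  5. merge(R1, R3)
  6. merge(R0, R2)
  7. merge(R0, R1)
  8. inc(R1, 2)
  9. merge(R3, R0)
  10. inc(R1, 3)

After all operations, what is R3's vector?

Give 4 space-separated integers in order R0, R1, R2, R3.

Answer: 0 5 5 0

Derivation:
Op 1: inc R2 by 5 -> R2=(0,0,5,0) value=5
Op 2: merge R1<->R0 -> R1=(0,0,0,0) R0=(0,0,0,0)
Op 3: merge R1<->R3 -> R1=(0,0,0,0) R3=(0,0,0,0)
Op 4: inc R1 by 5 -> R1=(0,5,0,0) value=5
Op 5: merge R1<->R3 -> R1=(0,5,0,0) R3=(0,5,0,0)
Op 6: merge R0<->R2 -> R0=(0,0,5,0) R2=(0,0,5,0)
Op 7: merge R0<->R1 -> R0=(0,5,5,0) R1=(0,5,5,0)
Op 8: inc R1 by 2 -> R1=(0,7,5,0) value=12
Op 9: merge R3<->R0 -> R3=(0,5,5,0) R0=(0,5,5,0)
Op 10: inc R1 by 3 -> R1=(0,10,5,0) value=15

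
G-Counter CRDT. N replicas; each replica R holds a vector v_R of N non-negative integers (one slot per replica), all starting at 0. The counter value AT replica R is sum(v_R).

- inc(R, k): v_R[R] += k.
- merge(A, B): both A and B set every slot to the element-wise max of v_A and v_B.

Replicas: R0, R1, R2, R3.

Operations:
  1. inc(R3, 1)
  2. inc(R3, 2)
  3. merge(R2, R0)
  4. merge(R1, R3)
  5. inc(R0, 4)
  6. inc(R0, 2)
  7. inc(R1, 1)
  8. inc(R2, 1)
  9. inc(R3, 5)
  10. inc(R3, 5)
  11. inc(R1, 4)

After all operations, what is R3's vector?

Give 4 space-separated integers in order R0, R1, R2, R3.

Answer: 0 0 0 13

Derivation:
Op 1: inc R3 by 1 -> R3=(0,0,0,1) value=1
Op 2: inc R3 by 2 -> R3=(0,0,0,3) value=3
Op 3: merge R2<->R0 -> R2=(0,0,0,0) R0=(0,0,0,0)
Op 4: merge R1<->R3 -> R1=(0,0,0,3) R3=(0,0,0,3)
Op 5: inc R0 by 4 -> R0=(4,0,0,0) value=4
Op 6: inc R0 by 2 -> R0=(6,0,0,0) value=6
Op 7: inc R1 by 1 -> R1=(0,1,0,3) value=4
Op 8: inc R2 by 1 -> R2=(0,0,1,0) value=1
Op 9: inc R3 by 5 -> R3=(0,0,0,8) value=8
Op 10: inc R3 by 5 -> R3=(0,0,0,13) value=13
Op 11: inc R1 by 4 -> R1=(0,5,0,3) value=8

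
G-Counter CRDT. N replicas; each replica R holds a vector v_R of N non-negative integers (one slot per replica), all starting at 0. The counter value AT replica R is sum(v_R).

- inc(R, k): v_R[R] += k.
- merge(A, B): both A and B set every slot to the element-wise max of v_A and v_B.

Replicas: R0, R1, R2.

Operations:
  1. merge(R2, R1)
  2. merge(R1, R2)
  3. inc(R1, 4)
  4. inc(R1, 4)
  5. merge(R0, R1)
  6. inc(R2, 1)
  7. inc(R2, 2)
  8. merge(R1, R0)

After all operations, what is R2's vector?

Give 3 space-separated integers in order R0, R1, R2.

Op 1: merge R2<->R1 -> R2=(0,0,0) R1=(0,0,0)
Op 2: merge R1<->R2 -> R1=(0,0,0) R2=(0,0,0)
Op 3: inc R1 by 4 -> R1=(0,4,0) value=4
Op 4: inc R1 by 4 -> R1=(0,8,0) value=8
Op 5: merge R0<->R1 -> R0=(0,8,0) R1=(0,8,0)
Op 6: inc R2 by 1 -> R2=(0,0,1) value=1
Op 7: inc R2 by 2 -> R2=(0,0,3) value=3
Op 8: merge R1<->R0 -> R1=(0,8,0) R0=(0,8,0)

Answer: 0 0 3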